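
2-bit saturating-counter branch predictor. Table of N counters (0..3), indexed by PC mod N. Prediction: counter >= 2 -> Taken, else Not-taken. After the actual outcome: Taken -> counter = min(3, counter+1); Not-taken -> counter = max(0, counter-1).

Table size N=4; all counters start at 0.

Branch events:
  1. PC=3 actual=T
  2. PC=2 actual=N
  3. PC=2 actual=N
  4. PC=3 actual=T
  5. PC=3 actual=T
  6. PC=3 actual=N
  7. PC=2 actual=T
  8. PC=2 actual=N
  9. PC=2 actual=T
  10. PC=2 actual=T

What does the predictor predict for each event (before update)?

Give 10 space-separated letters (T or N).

Answer: N N N N T T N N N N

Derivation:
Ev 1: PC=3 idx=3 pred=N actual=T -> ctr[3]=1
Ev 2: PC=2 idx=2 pred=N actual=N -> ctr[2]=0
Ev 3: PC=2 idx=2 pred=N actual=N -> ctr[2]=0
Ev 4: PC=3 idx=3 pred=N actual=T -> ctr[3]=2
Ev 5: PC=3 idx=3 pred=T actual=T -> ctr[3]=3
Ev 6: PC=3 idx=3 pred=T actual=N -> ctr[3]=2
Ev 7: PC=2 idx=2 pred=N actual=T -> ctr[2]=1
Ev 8: PC=2 idx=2 pred=N actual=N -> ctr[2]=0
Ev 9: PC=2 idx=2 pred=N actual=T -> ctr[2]=1
Ev 10: PC=2 idx=2 pred=N actual=T -> ctr[2]=2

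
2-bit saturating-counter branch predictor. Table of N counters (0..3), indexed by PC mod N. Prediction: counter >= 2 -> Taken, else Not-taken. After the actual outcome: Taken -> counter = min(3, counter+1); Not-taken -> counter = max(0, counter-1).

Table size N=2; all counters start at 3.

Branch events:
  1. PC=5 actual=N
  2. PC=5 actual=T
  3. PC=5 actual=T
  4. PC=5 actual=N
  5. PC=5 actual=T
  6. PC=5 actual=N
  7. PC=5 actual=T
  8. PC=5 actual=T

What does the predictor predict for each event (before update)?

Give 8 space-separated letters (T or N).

Ev 1: PC=5 idx=1 pred=T actual=N -> ctr[1]=2
Ev 2: PC=5 idx=1 pred=T actual=T -> ctr[1]=3
Ev 3: PC=5 idx=1 pred=T actual=T -> ctr[1]=3
Ev 4: PC=5 idx=1 pred=T actual=N -> ctr[1]=2
Ev 5: PC=5 idx=1 pred=T actual=T -> ctr[1]=3
Ev 6: PC=5 idx=1 pred=T actual=N -> ctr[1]=2
Ev 7: PC=5 idx=1 pred=T actual=T -> ctr[1]=3
Ev 8: PC=5 idx=1 pred=T actual=T -> ctr[1]=3

Answer: T T T T T T T T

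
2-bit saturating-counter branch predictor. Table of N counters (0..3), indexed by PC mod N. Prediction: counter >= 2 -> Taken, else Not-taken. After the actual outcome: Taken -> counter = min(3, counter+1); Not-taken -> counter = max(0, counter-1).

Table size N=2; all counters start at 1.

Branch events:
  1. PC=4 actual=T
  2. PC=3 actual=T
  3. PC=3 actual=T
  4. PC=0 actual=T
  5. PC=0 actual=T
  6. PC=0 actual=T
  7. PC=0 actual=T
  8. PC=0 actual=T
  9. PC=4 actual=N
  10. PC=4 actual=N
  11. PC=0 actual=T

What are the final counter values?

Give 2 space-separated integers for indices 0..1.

Ev 1: PC=4 idx=0 pred=N actual=T -> ctr[0]=2
Ev 2: PC=3 idx=1 pred=N actual=T -> ctr[1]=2
Ev 3: PC=3 idx=1 pred=T actual=T -> ctr[1]=3
Ev 4: PC=0 idx=0 pred=T actual=T -> ctr[0]=3
Ev 5: PC=0 idx=0 pred=T actual=T -> ctr[0]=3
Ev 6: PC=0 idx=0 pred=T actual=T -> ctr[0]=3
Ev 7: PC=0 idx=0 pred=T actual=T -> ctr[0]=3
Ev 8: PC=0 idx=0 pred=T actual=T -> ctr[0]=3
Ev 9: PC=4 idx=0 pred=T actual=N -> ctr[0]=2
Ev 10: PC=4 idx=0 pred=T actual=N -> ctr[0]=1
Ev 11: PC=0 idx=0 pred=N actual=T -> ctr[0]=2

Answer: 2 3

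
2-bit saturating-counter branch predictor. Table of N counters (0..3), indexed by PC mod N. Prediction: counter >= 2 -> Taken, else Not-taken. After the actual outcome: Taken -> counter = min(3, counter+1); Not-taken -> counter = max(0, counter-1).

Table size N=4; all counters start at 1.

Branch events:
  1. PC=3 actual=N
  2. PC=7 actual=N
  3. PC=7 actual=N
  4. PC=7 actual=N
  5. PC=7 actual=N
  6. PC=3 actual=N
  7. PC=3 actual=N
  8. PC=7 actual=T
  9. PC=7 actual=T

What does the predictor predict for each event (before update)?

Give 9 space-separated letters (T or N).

Answer: N N N N N N N N N

Derivation:
Ev 1: PC=3 idx=3 pred=N actual=N -> ctr[3]=0
Ev 2: PC=7 idx=3 pred=N actual=N -> ctr[3]=0
Ev 3: PC=7 idx=3 pred=N actual=N -> ctr[3]=0
Ev 4: PC=7 idx=3 pred=N actual=N -> ctr[3]=0
Ev 5: PC=7 idx=3 pred=N actual=N -> ctr[3]=0
Ev 6: PC=3 idx=3 pred=N actual=N -> ctr[3]=0
Ev 7: PC=3 idx=3 pred=N actual=N -> ctr[3]=0
Ev 8: PC=7 idx=3 pred=N actual=T -> ctr[3]=1
Ev 9: PC=7 idx=3 pred=N actual=T -> ctr[3]=2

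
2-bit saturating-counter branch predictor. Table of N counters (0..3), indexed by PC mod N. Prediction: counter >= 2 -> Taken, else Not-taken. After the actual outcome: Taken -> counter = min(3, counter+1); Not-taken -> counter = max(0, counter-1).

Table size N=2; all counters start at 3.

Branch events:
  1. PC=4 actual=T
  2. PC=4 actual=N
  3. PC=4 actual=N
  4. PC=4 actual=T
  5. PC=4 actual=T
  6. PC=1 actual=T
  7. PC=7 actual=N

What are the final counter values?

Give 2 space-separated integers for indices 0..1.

Ev 1: PC=4 idx=0 pred=T actual=T -> ctr[0]=3
Ev 2: PC=4 idx=0 pred=T actual=N -> ctr[0]=2
Ev 3: PC=4 idx=0 pred=T actual=N -> ctr[0]=1
Ev 4: PC=4 idx=0 pred=N actual=T -> ctr[0]=2
Ev 5: PC=4 idx=0 pred=T actual=T -> ctr[0]=3
Ev 6: PC=1 idx=1 pred=T actual=T -> ctr[1]=3
Ev 7: PC=7 idx=1 pred=T actual=N -> ctr[1]=2

Answer: 3 2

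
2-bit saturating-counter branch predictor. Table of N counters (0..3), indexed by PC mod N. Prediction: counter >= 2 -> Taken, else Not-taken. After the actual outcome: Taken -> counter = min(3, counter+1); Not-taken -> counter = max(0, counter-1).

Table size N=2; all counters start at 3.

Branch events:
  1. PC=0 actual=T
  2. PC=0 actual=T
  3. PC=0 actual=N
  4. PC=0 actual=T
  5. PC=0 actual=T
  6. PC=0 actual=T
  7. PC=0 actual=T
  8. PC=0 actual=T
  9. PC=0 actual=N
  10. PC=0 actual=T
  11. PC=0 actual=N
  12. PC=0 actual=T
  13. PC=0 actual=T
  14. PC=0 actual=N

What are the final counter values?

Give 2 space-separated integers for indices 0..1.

Ev 1: PC=0 idx=0 pred=T actual=T -> ctr[0]=3
Ev 2: PC=0 idx=0 pred=T actual=T -> ctr[0]=3
Ev 3: PC=0 idx=0 pred=T actual=N -> ctr[0]=2
Ev 4: PC=0 idx=0 pred=T actual=T -> ctr[0]=3
Ev 5: PC=0 idx=0 pred=T actual=T -> ctr[0]=3
Ev 6: PC=0 idx=0 pred=T actual=T -> ctr[0]=3
Ev 7: PC=0 idx=0 pred=T actual=T -> ctr[0]=3
Ev 8: PC=0 idx=0 pred=T actual=T -> ctr[0]=3
Ev 9: PC=0 idx=0 pred=T actual=N -> ctr[0]=2
Ev 10: PC=0 idx=0 pred=T actual=T -> ctr[0]=3
Ev 11: PC=0 idx=0 pred=T actual=N -> ctr[0]=2
Ev 12: PC=0 idx=0 pred=T actual=T -> ctr[0]=3
Ev 13: PC=0 idx=0 pred=T actual=T -> ctr[0]=3
Ev 14: PC=0 idx=0 pred=T actual=N -> ctr[0]=2

Answer: 2 3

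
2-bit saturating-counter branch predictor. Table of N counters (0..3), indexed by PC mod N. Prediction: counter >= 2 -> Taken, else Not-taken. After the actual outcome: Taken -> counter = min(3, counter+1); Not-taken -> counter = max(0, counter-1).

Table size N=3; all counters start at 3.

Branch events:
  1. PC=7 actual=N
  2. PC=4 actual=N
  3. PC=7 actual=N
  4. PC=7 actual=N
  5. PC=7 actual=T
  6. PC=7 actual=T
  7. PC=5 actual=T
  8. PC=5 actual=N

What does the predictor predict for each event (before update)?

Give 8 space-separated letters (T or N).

Answer: T T N N N N T T

Derivation:
Ev 1: PC=7 idx=1 pred=T actual=N -> ctr[1]=2
Ev 2: PC=4 idx=1 pred=T actual=N -> ctr[1]=1
Ev 3: PC=7 idx=1 pred=N actual=N -> ctr[1]=0
Ev 4: PC=7 idx=1 pred=N actual=N -> ctr[1]=0
Ev 5: PC=7 idx=1 pred=N actual=T -> ctr[1]=1
Ev 6: PC=7 idx=1 pred=N actual=T -> ctr[1]=2
Ev 7: PC=5 idx=2 pred=T actual=T -> ctr[2]=3
Ev 8: PC=5 idx=2 pred=T actual=N -> ctr[2]=2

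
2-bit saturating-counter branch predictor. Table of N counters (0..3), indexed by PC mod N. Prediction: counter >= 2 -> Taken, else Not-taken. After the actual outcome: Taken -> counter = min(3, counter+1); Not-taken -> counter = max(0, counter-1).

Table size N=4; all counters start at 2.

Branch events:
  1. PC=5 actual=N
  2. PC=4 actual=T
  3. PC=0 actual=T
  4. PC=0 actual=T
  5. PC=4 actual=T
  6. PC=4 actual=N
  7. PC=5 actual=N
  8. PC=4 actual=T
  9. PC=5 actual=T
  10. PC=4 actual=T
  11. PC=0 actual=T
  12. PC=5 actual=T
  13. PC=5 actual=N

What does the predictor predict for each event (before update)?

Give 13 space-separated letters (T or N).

Answer: T T T T T T N T N T T N T

Derivation:
Ev 1: PC=5 idx=1 pred=T actual=N -> ctr[1]=1
Ev 2: PC=4 idx=0 pred=T actual=T -> ctr[0]=3
Ev 3: PC=0 idx=0 pred=T actual=T -> ctr[0]=3
Ev 4: PC=0 idx=0 pred=T actual=T -> ctr[0]=3
Ev 5: PC=4 idx=0 pred=T actual=T -> ctr[0]=3
Ev 6: PC=4 idx=0 pred=T actual=N -> ctr[0]=2
Ev 7: PC=5 idx=1 pred=N actual=N -> ctr[1]=0
Ev 8: PC=4 idx=0 pred=T actual=T -> ctr[0]=3
Ev 9: PC=5 idx=1 pred=N actual=T -> ctr[1]=1
Ev 10: PC=4 idx=0 pred=T actual=T -> ctr[0]=3
Ev 11: PC=0 idx=0 pred=T actual=T -> ctr[0]=3
Ev 12: PC=5 idx=1 pred=N actual=T -> ctr[1]=2
Ev 13: PC=5 idx=1 pred=T actual=N -> ctr[1]=1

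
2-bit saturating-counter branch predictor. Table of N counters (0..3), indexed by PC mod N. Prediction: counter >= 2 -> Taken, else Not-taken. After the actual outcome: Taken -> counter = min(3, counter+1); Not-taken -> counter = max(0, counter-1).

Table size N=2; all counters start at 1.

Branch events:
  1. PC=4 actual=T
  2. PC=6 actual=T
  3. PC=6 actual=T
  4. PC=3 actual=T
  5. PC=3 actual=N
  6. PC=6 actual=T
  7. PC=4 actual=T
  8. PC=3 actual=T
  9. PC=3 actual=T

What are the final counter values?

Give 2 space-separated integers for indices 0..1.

Ev 1: PC=4 idx=0 pred=N actual=T -> ctr[0]=2
Ev 2: PC=6 idx=0 pred=T actual=T -> ctr[0]=3
Ev 3: PC=6 idx=0 pred=T actual=T -> ctr[0]=3
Ev 4: PC=3 idx=1 pred=N actual=T -> ctr[1]=2
Ev 5: PC=3 idx=1 pred=T actual=N -> ctr[1]=1
Ev 6: PC=6 idx=0 pred=T actual=T -> ctr[0]=3
Ev 7: PC=4 idx=0 pred=T actual=T -> ctr[0]=3
Ev 8: PC=3 idx=1 pred=N actual=T -> ctr[1]=2
Ev 9: PC=3 idx=1 pred=T actual=T -> ctr[1]=3

Answer: 3 3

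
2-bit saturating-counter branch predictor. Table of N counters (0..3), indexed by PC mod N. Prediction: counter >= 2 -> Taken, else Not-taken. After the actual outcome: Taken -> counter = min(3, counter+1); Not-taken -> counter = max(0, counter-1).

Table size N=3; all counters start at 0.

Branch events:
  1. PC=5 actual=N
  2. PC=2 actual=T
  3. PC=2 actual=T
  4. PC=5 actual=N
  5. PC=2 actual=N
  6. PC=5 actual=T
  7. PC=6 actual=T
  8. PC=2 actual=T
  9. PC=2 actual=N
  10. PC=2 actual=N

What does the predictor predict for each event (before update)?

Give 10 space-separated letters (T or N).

Answer: N N N T N N N N T N

Derivation:
Ev 1: PC=5 idx=2 pred=N actual=N -> ctr[2]=0
Ev 2: PC=2 idx=2 pred=N actual=T -> ctr[2]=1
Ev 3: PC=2 idx=2 pred=N actual=T -> ctr[2]=2
Ev 4: PC=5 idx=2 pred=T actual=N -> ctr[2]=1
Ev 5: PC=2 idx=2 pred=N actual=N -> ctr[2]=0
Ev 6: PC=5 idx=2 pred=N actual=T -> ctr[2]=1
Ev 7: PC=6 idx=0 pred=N actual=T -> ctr[0]=1
Ev 8: PC=2 idx=2 pred=N actual=T -> ctr[2]=2
Ev 9: PC=2 idx=2 pred=T actual=N -> ctr[2]=1
Ev 10: PC=2 idx=2 pred=N actual=N -> ctr[2]=0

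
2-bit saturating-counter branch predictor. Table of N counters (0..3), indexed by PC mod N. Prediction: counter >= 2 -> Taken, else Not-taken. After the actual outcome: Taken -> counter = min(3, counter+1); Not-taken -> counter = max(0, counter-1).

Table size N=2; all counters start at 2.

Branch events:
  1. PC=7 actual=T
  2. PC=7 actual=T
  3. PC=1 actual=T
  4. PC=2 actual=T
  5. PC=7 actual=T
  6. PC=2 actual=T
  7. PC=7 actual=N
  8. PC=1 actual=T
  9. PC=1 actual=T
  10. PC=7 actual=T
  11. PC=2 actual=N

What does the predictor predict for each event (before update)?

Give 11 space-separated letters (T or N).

Answer: T T T T T T T T T T T

Derivation:
Ev 1: PC=7 idx=1 pred=T actual=T -> ctr[1]=3
Ev 2: PC=7 idx=1 pred=T actual=T -> ctr[1]=3
Ev 3: PC=1 idx=1 pred=T actual=T -> ctr[1]=3
Ev 4: PC=2 idx=0 pred=T actual=T -> ctr[0]=3
Ev 5: PC=7 idx=1 pred=T actual=T -> ctr[1]=3
Ev 6: PC=2 idx=0 pred=T actual=T -> ctr[0]=3
Ev 7: PC=7 idx=1 pred=T actual=N -> ctr[1]=2
Ev 8: PC=1 idx=1 pred=T actual=T -> ctr[1]=3
Ev 9: PC=1 idx=1 pred=T actual=T -> ctr[1]=3
Ev 10: PC=7 idx=1 pred=T actual=T -> ctr[1]=3
Ev 11: PC=2 idx=0 pred=T actual=N -> ctr[0]=2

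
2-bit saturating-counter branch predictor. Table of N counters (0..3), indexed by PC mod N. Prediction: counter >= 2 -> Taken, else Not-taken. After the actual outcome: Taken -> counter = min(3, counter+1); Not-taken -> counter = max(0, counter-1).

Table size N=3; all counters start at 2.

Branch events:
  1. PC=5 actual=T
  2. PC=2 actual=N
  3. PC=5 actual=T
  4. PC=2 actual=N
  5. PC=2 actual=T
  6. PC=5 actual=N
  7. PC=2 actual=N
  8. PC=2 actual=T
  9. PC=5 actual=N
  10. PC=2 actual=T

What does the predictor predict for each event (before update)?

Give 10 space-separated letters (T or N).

Ev 1: PC=5 idx=2 pred=T actual=T -> ctr[2]=3
Ev 2: PC=2 idx=2 pred=T actual=N -> ctr[2]=2
Ev 3: PC=5 idx=2 pred=T actual=T -> ctr[2]=3
Ev 4: PC=2 idx=2 pred=T actual=N -> ctr[2]=2
Ev 5: PC=2 idx=2 pred=T actual=T -> ctr[2]=3
Ev 6: PC=5 idx=2 pred=T actual=N -> ctr[2]=2
Ev 7: PC=2 idx=2 pred=T actual=N -> ctr[2]=1
Ev 8: PC=2 idx=2 pred=N actual=T -> ctr[2]=2
Ev 9: PC=5 idx=2 pred=T actual=N -> ctr[2]=1
Ev 10: PC=2 idx=2 pred=N actual=T -> ctr[2]=2

Answer: T T T T T T T N T N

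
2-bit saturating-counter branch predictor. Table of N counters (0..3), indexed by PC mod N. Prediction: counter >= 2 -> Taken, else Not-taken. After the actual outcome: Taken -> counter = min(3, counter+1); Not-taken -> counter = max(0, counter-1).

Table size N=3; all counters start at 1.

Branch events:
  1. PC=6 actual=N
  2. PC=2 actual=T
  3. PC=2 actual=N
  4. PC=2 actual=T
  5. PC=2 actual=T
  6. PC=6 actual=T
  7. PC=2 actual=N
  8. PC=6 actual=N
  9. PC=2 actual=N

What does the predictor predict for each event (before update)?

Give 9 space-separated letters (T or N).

Ev 1: PC=6 idx=0 pred=N actual=N -> ctr[0]=0
Ev 2: PC=2 idx=2 pred=N actual=T -> ctr[2]=2
Ev 3: PC=2 idx=2 pred=T actual=N -> ctr[2]=1
Ev 4: PC=2 idx=2 pred=N actual=T -> ctr[2]=2
Ev 5: PC=2 idx=2 pred=T actual=T -> ctr[2]=3
Ev 6: PC=6 idx=0 pred=N actual=T -> ctr[0]=1
Ev 7: PC=2 idx=2 pred=T actual=N -> ctr[2]=2
Ev 8: PC=6 idx=0 pred=N actual=N -> ctr[0]=0
Ev 9: PC=2 idx=2 pred=T actual=N -> ctr[2]=1

Answer: N N T N T N T N T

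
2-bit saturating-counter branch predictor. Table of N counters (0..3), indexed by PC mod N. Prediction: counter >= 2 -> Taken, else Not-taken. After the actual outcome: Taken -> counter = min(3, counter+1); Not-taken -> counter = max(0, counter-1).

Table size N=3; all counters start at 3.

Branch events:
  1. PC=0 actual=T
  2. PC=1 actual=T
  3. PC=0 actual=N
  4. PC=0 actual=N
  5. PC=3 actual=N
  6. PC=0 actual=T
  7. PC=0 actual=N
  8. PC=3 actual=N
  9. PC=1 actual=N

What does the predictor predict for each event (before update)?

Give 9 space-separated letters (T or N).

Ev 1: PC=0 idx=0 pred=T actual=T -> ctr[0]=3
Ev 2: PC=1 idx=1 pred=T actual=T -> ctr[1]=3
Ev 3: PC=0 idx=0 pred=T actual=N -> ctr[0]=2
Ev 4: PC=0 idx=0 pred=T actual=N -> ctr[0]=1
Ev 5: PC=3 idx=0 pred=N actual=N -> ctr[0]=0
Ev 6: PC=0 idx=0 pred=N actual=T -> ctr[0]=1
Ev 7: PC=0 idx=0 pred=N actual=N -> ctr[0]=0
Ev 8: PC=3 idx=0 pred=N actual=N -> ctr[0]=0
Ev 9: PC=1 idx=1 pred=T actual=N -> ctr[1]=2

Answer: T T T T N N N N T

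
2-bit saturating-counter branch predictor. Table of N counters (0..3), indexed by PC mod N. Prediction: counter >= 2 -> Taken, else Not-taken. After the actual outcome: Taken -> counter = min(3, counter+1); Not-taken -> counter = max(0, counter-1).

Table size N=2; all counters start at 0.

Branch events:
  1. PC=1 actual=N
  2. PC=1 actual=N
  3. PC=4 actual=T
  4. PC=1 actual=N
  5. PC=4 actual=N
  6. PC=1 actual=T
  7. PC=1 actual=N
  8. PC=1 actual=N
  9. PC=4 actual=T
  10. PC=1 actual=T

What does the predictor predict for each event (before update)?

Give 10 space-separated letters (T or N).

Answer: N N N N N N N N N N

Derivation:
Ev 1: PC=1 idx=1 pred=N actual=N -> ctr[1]=0
Ev 2: PC=1 idx=1 pred=N actual=N -> ctr[1]=0
Ev 3: PC=4 idx=0 pred=N actual=T -> ctr[0]=1
Ev 4: PC=1 idx=1 pred=N actual=N -> ctr[1]=0
Ev 5: PC=4 idx=0 pred=N actual=N -> ctr[0]=0
Ev 6: PC=1 idx=1 pred=N actual=T -> ctr[1]=1
Ev 7: PC=1 idx=1 pred=N actual=N -> ctr[1]=0
Ev 8: PC=1 idx=1 pred=N actual=N -> ctr[1]=0
Ev 9: PC=4 idx=0 pred=N actual=T -> ctr[0]=1
Ev 10: PC=1 idx=1 pred=N actual=T -> ctr[1]=1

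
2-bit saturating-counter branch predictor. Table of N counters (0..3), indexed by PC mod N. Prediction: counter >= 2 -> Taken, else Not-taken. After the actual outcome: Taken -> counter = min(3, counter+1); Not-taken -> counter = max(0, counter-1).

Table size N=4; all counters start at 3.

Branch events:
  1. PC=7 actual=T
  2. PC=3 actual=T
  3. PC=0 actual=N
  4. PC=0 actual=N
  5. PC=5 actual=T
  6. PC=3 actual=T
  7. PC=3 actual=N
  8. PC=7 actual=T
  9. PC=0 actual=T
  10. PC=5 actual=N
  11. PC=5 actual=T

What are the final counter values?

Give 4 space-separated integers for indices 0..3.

Ev 1: PC=7 idx=3 pred=T actual=T -> ctr[3]=3
Ev 2: PC=3 idx=3 pred=T actual=T -> ctr[3]=3
Ev 3: PC=0 idx=0 pred=T actual=N -> ctr[0]=2
Ev 4: PC=0 idx=0 pred=T actual=N -> ctr[0]=1
Ev 5: PC=5 idx=1 pred=T actual=T -> ctr[1]=3
Ev 6: PC=3 idx=3 pred=T actual=T -> ctr[3]=3
Ev 7: PC=3 idx=3 pred=T actual=N -> ctr[3]=2
Ev 8: PC=7 idx=3 pred=T actual=T -> ctr[3]=3
Ev 9: PC=0 idx=0 pred=N actual=T -> ctr[0]=2
Ev 10: PC=5 idx=1 pred=T actual=N -> ctr[1]=2
Ev 11: PC=5 idx=1 pred=T actual=T -> ctr[1]=3

Answer: 2 3 3 3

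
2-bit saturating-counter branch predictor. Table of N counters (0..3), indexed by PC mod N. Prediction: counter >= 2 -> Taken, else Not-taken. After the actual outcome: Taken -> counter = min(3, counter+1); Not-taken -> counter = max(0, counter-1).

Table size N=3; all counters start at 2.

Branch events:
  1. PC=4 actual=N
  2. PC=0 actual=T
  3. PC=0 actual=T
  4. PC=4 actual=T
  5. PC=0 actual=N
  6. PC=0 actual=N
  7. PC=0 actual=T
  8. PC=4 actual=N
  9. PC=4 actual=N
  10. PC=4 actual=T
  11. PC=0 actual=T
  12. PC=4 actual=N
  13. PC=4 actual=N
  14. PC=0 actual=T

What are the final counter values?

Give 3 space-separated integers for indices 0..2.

Answer: 3 0 2

Derivation:
Ev 1: PC=4 idx=1 pred=T actual=N -> ctr[1]=1
Ev 2: PC=0 idx=0 pred=T actual=T -> ctr[0]=3
Ev 3: PC=0 idx=0 pred=T actual=T -> ctr[0]=3
Ev 4: PC=4 idx=1 pred=N actual=T -> ctr[1]=2
Ev 5: PC=0 idx=0 pred=T actual=N -> ctr[0]=2
Ev 6: PC=0 idx=0 pred=T actual=N -> ctr[0]=1
Ev 7: PC=0 idx=0 pred=N actual=T -> ctr[0]=2
Ev 8: PC=4 idx=1 pred=T actual=N -> ctr[1]=1
Ev 9: PC=4 idx=1 pred=N actual=N -> ctr[1]=0
Ev 10: PC=4 idx=1 pred=N actual=T -> ctr[1]=1
Ev 11: PC=0 idx=0 pred=T actual=T -> ctr[0]=3
Ev 12: PC=4 idx=1 pred=N actual=N -> ctr[1]=0
Ev 13: PC=4 idx=1 pred=N actual=N -> ctr[1]=0
Ev 14: PC=0 idx=0 pred=T actual=T -> ctr[0]=3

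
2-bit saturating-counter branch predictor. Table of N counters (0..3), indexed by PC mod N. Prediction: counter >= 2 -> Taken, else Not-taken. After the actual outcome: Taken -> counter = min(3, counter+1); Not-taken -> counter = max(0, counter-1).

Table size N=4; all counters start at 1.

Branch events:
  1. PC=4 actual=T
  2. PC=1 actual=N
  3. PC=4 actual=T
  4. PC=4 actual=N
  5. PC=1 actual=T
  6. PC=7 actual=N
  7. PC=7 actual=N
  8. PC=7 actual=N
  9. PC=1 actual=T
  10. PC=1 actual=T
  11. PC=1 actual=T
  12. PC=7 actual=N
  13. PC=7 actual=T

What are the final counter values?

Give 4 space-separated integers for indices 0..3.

Ev 1: PC=4 idx=0 pred=N actual=T -> ctr[0]=2
Ev 2: PC=1 idx=1 pred=N actual=N -> ctr[1]=0
Ev 3: PC=4 idx=0 pred=T actual=T -> ctr[0]=3
Ev 4: PC=4 idx=0 pred=T actual=N -> ctr[0]=2
Ev 5: PC=1 idx=1 pred=N actual=T -> ctr[1]=1
Ev 6: PC=7 idx=3 pred=N actual=N -> ctr[3]=0
Ev 7: PC=7 idx=3 pred=N actual=N -> ctr[3]=0
Ev 8: PC=7 idx=3 pred=N actual=N -> ctr[3]=0
Ev 9: PC=1 idx=1 pred=N actual=T -> ctr[1]=2
Ev 10: PC=1 idx=1 pred=T actual=T -> ctr[1]=3
Ev 11: PC=1 idx=1 pred=T actual=T -> ctr[1]=3
Ev 12: PC=7 idx=3 pred=N actual=N -> ctr[3]=0
Ev 13: PC=7 idx=3 pred=N actual=T -> ctr[3]=1

Answer: 2 3 1 1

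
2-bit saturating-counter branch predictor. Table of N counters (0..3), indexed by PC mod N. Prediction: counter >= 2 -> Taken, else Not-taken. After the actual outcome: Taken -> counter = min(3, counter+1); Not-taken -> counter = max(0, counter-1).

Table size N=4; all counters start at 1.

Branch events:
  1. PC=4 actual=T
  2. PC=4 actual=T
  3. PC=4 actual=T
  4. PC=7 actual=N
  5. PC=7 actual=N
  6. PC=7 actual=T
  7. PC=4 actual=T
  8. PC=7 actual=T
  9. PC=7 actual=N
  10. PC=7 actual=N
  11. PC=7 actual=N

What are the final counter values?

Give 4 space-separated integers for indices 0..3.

Answer: 3 1 1 0

Derivation:
Ev 1: PC=4 idx=0 pred=N actual=T -> ctr[0]=2
Ev 2: PC=4 idx=0 pred=T actual=T -> ctr[0]=3
Ev 3: PC=4 idx=0 pred=T actual=T -> ctr[0]=3
Ev 4: PC=7 idx=3 pred=N actual=N -> ctr[3]=0
Ev 5: PC=7 idx=3 pred=N actual=N -> ctr[3]=0
Ev 6: PC=7 idx=3 pred=N actual=T -> ctr[3]=1
Ev 7: PC=4 idx=0 pred=T actual=T -> ctr[0]=3
Ev 8: PC=7 idx=3 pred=N actual=T -> ctr[3]=2
Ev 9: PC=7 idx=3 pred=T actual=N -> ctr[3]=1
Ev 10: PC=7 idx=3 pred=N actual=N -> ctr[3]=0
Ev 11: PC=7 idx=3 pred=N actual=N -> ctr[3]=0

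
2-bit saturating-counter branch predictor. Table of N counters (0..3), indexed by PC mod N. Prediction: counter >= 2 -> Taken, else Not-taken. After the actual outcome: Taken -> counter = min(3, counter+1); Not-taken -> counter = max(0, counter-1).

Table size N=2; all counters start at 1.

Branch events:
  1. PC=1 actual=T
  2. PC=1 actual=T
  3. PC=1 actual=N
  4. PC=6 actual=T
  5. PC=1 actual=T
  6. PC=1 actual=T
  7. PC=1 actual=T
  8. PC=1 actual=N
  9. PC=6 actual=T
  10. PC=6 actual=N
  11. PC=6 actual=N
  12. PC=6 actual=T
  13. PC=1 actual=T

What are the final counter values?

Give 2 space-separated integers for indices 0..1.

Answer: 2 3

Derivation:
Ev 1: PC=1 idx=1 pred=N actual=T -> ctr[1]=2
Ev 2: PC=1 idx=1 pred=T actual=T -> ctr[1]=3
Ev 3: PC=1 idx=1 pred=T actual=N -> ctr[1]=2
Ev 4: PC=6 idx=0 pred=N actual=T -> ctr[0]=2
Ev 5: PC=1 idx=1 pred=T actual=T -> ctr[1]=3
Ev 6: PC=1 idx=1 pred=T actual=T -> ctr[1]=3
Ev 7: PC=1 idx=1 pred=T actual=T -> ctr[1]=3
Ev 8: PC=1 idx=1 pred=T actual=N -> ctr[1]=2
Ev 9: PC=6 idx=0 pred=T actual=T -> ctr[0]=3
Ev 10: PC=6 idx=0 pred=T actual=N -> ctr[0]=2
Ev 11: PC=6 idx=0 pred=T actual=N -> ctr[0]=1
Ev 12: PC=6 idx=0 pred=N actual=T -> ctr[0]=2
Ev 13: PC=1 idx=1 pred=T actual=T -> ctr[1]=3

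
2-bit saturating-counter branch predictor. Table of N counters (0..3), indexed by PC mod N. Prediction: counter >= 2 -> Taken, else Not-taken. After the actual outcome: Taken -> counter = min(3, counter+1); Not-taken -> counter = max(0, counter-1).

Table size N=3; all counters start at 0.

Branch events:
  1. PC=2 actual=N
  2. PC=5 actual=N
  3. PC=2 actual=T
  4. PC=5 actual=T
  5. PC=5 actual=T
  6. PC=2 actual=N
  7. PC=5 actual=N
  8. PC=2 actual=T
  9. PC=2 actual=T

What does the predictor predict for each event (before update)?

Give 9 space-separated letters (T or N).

Ev 1: PC=2 idx=2 pred=N actual=N -> ctr[2]=0
Ev 2: PC=5 idx=2 pred=N actual=N -> ctr[2]=0
Ev 3: PC=2 idx=2 pred=N actual=T -> ctr[2]=1
Ev 4: PC=5 idx=2 pred=N actual=T -> ctr[2]=2
Ev 5: PC=5 idx=2 pred=T actual=T -> ctr[2]=3
Ev 6: PC=2 idx=2 pred=T actual=N -> ctr[2]=2
Ev 7: PC=5 idx=2 pred=T actual=N -> ctr[2]=1
Ev 8: PC=2 idx=2 pred=N actual=T -> ctr[2]=2
Ev 9: PC=2 idx=2 pred=T actual=T -> ctr[2]=3

Answer: N N N N T T T N T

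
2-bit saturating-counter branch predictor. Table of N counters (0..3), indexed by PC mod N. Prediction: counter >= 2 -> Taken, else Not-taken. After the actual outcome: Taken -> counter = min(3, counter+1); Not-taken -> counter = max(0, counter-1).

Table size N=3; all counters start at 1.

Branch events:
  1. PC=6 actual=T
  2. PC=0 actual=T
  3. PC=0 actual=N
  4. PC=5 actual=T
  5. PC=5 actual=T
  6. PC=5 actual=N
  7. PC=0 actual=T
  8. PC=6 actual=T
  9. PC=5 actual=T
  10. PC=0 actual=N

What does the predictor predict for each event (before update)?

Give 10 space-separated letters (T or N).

Answer: N T T N T T T T T T

Derivation:
Ev 1: PC=6 idx=0 pred=N actual=T -> ctr[0]=2
Ev 2: PC=0 idx=0 pred=T actual=T -> ctr[0]=3
Ev 3: PC=0 idx=0 pred=T actual=N -> ctr[0]=2
Ev 4: PC=5 idx=2 pred=N actual=T -> ctr[2]=2
Ev 5: PC=5 idx=2 pred=T actual=T -> ctr[2]=3
Ev 6: PC=5 idx=2 pred=T actual=N -> ctr[2]=2
Ev 7: PC=0 idx=0 pred=T actual=T -> ctr[0]=3
Ev 8: PC=6 idx=0 pred=T actual=T -> ctr[0]=3
Ev 9: PC=5 idx=2 pred=T actual=T -> ctr[2]=3
Ev 10: PC=0 idx=0 pred=T actual=N -> ctr[0]=2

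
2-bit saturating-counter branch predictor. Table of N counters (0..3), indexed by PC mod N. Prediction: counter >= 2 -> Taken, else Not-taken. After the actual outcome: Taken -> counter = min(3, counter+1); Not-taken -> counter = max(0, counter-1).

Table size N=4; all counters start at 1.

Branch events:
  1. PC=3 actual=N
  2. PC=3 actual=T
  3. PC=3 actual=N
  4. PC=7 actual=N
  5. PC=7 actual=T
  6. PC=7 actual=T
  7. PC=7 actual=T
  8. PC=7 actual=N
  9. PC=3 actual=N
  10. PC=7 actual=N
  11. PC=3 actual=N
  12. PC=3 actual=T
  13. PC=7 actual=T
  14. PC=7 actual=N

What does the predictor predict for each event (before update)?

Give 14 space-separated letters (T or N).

Ev 1: PC=3 idx=3 pred=N actual=N -> ctr[3]=0
Ev 2: PC=3 idx=3 pred=N actual=T -> ctr[3]=1
Ev 3: PC=3 idx=3 pred=N actual=N -> ctr[3]=0
Ev 4: PC=7 idx=3 pred=N actual=N -> ctr[3]=0
Ev 5: PC=7 idx=3 pred=N actual=T -> ctr[3]=1
Ev 6: PC=7 idx=3 pred=N actual=T -> ctr[3]=2
Ev 7: PC=7 idx=3 pred=T actual=T -> ctr[3]=3
Ev 8: PC=7 idx=3 pred=T actual=N -> ctr[3]=2
Ev 9: PC=3 idx=3 pred=T actual=N -> ctr[3]=1
Ev 10: PC=7 idx=3 pred=N actual=N -> ctr[3]=0
Ev 11: PC=3 idx=3 pred=N actual=N -> ctr[3]=0
Ev 12: PC=3 idx=3 pred=N actual=T -> ctr[3]=1
Ev 13: PC=7 idx=3 pred=N actual=T -> ctr[3]=2
Ev 14: PC=7 idx=3 pred=T actual=N -> ctr[3]=1

Answer: N N N N N N T T T N N N N T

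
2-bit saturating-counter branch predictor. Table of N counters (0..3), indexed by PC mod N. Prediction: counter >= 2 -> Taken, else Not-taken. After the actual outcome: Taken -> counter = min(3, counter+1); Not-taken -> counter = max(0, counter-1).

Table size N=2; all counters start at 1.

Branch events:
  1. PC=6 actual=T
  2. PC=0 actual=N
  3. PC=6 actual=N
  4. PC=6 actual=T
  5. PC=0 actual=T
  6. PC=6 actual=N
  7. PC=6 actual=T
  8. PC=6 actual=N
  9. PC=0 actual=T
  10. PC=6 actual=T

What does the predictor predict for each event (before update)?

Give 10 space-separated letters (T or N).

Ev 1: PC=6 idx=0 pred=N actual=T -> ctr[0]=2
Ev 2: PC=0 idx=0 pred=T actual=N -> ctr[0]=1
Ev 3: PC=6 idx=0 pred=N actual=N -> ctr[0]=0
Ev 4: PC=6 idx=0 pred=N actual=T -> ctr[0]=1
Ev 5: PC=0 idx=0 pred=N actual=T -> ctr[0]=2
Ev 6: PC=6 idx=0 pred=T actual=N -> ctr[0]=1
Ev 7: PC=6 idx=0 pred=N actual=T -> ctr[0]=2
Ev 8: PC=6 idx=0 pred=T actual=N -> ctr[0]=1
Ev 9: PC=0 idx=0 pred=N actual=T -> ctr[0]=2
Ev 10: PC=6 idx=0 pred=T actual=T -> ctr[0]=3

Answer: N T N N N T N T N T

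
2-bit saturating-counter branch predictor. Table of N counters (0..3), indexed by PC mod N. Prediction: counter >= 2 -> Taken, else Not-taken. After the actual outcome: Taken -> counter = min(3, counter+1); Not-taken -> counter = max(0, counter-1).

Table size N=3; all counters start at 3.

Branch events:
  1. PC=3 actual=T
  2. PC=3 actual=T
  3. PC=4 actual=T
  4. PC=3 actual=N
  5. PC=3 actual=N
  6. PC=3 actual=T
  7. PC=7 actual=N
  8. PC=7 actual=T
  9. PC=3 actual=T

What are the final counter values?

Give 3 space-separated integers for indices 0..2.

Ev 1: PC=3 idx=0 pred=T actual=T -> ctr[0]=3
Ev 2: PC=3 idx=0 pred=T actual=T -> ctr[0]=3
Ev 3: PC=4 idx=1 pred=T actual=T -> ctr[1]=3
Ev 4: PC=3 idx=0 pred=T actual=N -> ctr[0]=2
Ev 5: PC=3 idx=0 pred=T actual=N -> ctr[0]=1
Ev 6: PC=3 idx=0 pred=N actual=T -> ctr[0]=2
Ev 7: PC=7 idx=1 pred=T actual=N -> ctr[1]=2
Ev 8: PC=7 idx=1 pred=T actual=T -> ctr[1]=3
Ev 9: PC=3 idx=0 pred=T actual=T -> ctr[0]=3

Answer: 3 3 3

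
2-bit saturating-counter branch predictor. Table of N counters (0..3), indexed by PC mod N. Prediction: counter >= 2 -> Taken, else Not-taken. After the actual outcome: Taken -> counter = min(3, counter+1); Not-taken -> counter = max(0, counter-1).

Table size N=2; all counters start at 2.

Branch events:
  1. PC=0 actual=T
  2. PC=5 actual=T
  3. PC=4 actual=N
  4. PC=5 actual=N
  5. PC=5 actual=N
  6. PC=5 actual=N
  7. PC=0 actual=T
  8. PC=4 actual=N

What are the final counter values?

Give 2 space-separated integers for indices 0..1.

Ev 1: PC=0 idx=0 pred=T actual=T -> ctr[0]=3
Ev 2: PC=5 idx=1 pred=T actual=T -> ctr[1]=3
Ev 3: PC=4 idx=0 pred=T actual=N -> ctr[0]=2
Ev 4: PC=5 idx=1 pred=T actual=N -> ctr[1]=2
Ev 5: PC=5 idx=1 pred=T actual=N -> ctr[1]=1
Ev 6: PC=5 idx=1 pred=N actual=N -> ctr[1]=0
Ev 7: PC=0 idx=0 pred=T actual=T -> ctr[0]=3
Ev 8: PC=4 idx=0 pred=T actual=N -> ctr[0]=2

Answer: 2 0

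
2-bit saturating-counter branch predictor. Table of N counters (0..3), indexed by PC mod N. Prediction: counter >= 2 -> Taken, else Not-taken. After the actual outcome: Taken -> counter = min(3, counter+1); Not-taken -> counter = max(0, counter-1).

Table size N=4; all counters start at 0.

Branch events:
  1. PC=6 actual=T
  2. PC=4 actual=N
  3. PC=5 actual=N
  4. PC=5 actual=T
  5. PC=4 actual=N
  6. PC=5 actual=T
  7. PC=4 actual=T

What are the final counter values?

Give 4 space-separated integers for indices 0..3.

Ev 1: PC=6 idx=2 pred=N actual=T -> ctr[2]=1
Ev 2: PC=4 idx=0 pred=N actual=N -> ctr[0]=0
Ev 3: PC=5 idx=1 pred=N actual=N -> ctr[1]=0
Ev 4: PC=5 idx=1 pred=N actual=T -> ctr[1]=1
Ev 5: PC=4 idx=0 pred=N actual=N -> ctr[0]=0
Ev 6: PC=5 idx=1 pred=N actual=T -> ctr[1]=2
Ev 7: PC=4 idx=0 pred=N actual=T -> ctr[0]=1

Answer: 1 2 1 0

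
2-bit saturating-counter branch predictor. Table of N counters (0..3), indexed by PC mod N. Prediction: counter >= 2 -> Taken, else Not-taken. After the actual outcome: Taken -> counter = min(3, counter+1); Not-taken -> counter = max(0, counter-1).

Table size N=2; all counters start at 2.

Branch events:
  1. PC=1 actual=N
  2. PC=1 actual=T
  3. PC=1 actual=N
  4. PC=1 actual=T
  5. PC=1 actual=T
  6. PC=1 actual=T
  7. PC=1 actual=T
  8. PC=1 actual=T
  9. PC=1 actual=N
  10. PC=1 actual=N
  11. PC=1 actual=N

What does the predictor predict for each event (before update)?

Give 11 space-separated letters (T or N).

Answer: T N T N T T T T T T N

Derivation:
Ev 1: PC=1 idx=1 pred=T actual=N -> ctr[1]=1
Ev 2: PC=1 idx=1 pred=N actual=T -> ctr[1]=2
Ev 3: PC=1 idx=1 pred=T actual=N -> ctr[1]=1
Ev 4: PC=1 idx=1 pred=N actual=T -> ctr[1]=2
Ev 5: PC=1 idx=1 pred=T actual=T -> ctr[1]=3
Ev 6: PC=1 idx=1 pred=T actual=T -> ctr[1]=3
Ev 7: PC=1 idx=1 pred=T actual=T -> ctr[1]=3
Ev 8: PC=1 idx=1 pred=T actual=T -> ctr[1]=3
Ev 9: PC=1 idx=1 pred=T actual=N -> ctr[1]=2
Ev 10: PC=1 idx=1 pred=T actual=N -> ctr[1]=1
Ev 11: PC=1 idx=1 pred=N actual=N -> ctr[1]=0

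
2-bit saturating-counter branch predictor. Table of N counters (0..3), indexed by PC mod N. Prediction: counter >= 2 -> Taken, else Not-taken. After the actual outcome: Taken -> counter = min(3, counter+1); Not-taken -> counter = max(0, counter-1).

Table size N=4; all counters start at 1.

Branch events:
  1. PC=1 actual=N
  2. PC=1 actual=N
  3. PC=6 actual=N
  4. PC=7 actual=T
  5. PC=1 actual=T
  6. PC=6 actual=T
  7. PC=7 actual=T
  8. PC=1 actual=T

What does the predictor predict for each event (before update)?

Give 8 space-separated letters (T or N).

Ev 1: PC=1 idx=1 pred=N actual=N -> ctr[1]=0
Ev 2: PC=1 idx=1 pred=N actual=N -> ctr[1]=0
Ev 3: PC=6 idx=2 pred=N actual=N -> ctr[2]=0
Ev 4: PC=7 idx=3 pred=N actual=T -> ctr[3]=2
Ev 5: PC=1 idx=1 pred=N actual=T -> ctr[1]=1
Ev 6: PC=6 idx=2 pred=N actual=T -> ctr[2]=1
Ev 7: PC=7 idx=3 pred=T actual=T -> ctr[3]=3
Ev 8: PC=1 idx=1 pred=N actual=T -> ctr[1]=2

Answer: N N N N N N T N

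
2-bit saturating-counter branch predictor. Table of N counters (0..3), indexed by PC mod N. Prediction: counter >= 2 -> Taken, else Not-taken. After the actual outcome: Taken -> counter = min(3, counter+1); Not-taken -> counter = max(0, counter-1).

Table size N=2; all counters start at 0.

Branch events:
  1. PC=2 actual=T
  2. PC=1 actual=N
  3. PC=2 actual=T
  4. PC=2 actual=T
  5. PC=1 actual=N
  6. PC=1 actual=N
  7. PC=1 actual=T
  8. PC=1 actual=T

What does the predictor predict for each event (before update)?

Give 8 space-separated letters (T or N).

Ev 1: PC=2 idx=0 pred=N actual=T -> ctr[0]=1
Ev 2: PC=1 idx=1 pred=N actual=N -> ctr[1]=0
Ev 3: PC=2 idx=0 pred=N actual=T -> ctr[0]=2
Ev 4: PC=2 idx=0 pred=T actual=T -> ctr[0]=3
Ev 5: PC=1 idx=1 pred=N actual=N -> ctr[1]=0
Ev 6: PC=1 idx=1 pred=N actual=N -> ctr[1]=0
Ev 7: PC=1 idx=1 pred=N actual=T -> ctr[1]=1
Ev 8: PC=1 idx=1 pred=N actual=T -> ctr[1]=2

Answer: N N N T N N N N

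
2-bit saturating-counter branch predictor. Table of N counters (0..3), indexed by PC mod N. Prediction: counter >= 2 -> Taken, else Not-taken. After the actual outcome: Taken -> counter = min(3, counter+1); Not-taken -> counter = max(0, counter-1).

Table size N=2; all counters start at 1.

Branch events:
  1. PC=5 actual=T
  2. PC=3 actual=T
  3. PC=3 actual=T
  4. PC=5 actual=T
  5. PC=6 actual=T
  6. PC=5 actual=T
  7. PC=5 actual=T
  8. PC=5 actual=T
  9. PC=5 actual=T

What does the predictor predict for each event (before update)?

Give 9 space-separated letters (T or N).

Ev 1: PC=5 idx=1 pred=N actual=T -> ctr[1]=2
Ev 2: PC=3 idx=1 pred=T actual=T -> ctr[1]=3
Ev 3: PC=3 idx=1 pred=T actual=T -> ctr[1]=3
Ev 4: PC=5 idx=1 pred=T actual=T -> ctr[1]=3
Ev 5: PC=6 idx=0 pred=N actual=T -> ctr[0]=2
Ev 6: PC=5 idx=1 pred=T actual=T -> ctr[1]=3
Ev 7: PC=5 idx=1 pred=T actual=T -> ctr[1]=3
Ev 8: PC=5 idx=1 pred=T actual=T -> ctr[1]=3
Ev 9: PC=5 idx=1 pred=T actual=T -> ctr[1]=3

Answer: N T T T N T T T T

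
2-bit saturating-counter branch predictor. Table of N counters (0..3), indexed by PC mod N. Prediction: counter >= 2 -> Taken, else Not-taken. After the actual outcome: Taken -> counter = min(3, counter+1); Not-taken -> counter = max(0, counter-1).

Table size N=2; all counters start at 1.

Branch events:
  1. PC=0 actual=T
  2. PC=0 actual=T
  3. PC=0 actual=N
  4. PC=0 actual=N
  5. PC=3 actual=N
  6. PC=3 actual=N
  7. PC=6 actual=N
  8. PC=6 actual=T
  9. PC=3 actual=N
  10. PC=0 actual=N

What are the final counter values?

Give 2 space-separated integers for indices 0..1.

Answer: 0 0

Derivation:
Ev 1: PC=0 idx=0 pred=N actual=T -> ctr[0]=2
Ev 2: PC=0 idx=0 pred=T actual=T -> ctr[0]=3
Ev 3: PC=0 idx=0 pred=T actual=N -> ctr[0]=2
Ev 4: PC=0 idx=0 pred=T actual=N -> ctr[0]=1
Ev 5: PC=3 idx=1 pred=N actual=N -> ctr[1]=0
Ev 6: PC=3 idx=1 pred=N actual=N -> ctr[1]=0
Ev 7: PC=6 idx=0 pred=N actual=N -> ctr[0]=0
Ev 8: PC=6 idx=0 pred=N actual=T -> ctr[0]=1
Ev 9: PC=3 idx=1 pred=N actual=N -> ctr[1]=0
Ev 10: PC=0 idx=0 pred=N actual=N -> ctr[0]=0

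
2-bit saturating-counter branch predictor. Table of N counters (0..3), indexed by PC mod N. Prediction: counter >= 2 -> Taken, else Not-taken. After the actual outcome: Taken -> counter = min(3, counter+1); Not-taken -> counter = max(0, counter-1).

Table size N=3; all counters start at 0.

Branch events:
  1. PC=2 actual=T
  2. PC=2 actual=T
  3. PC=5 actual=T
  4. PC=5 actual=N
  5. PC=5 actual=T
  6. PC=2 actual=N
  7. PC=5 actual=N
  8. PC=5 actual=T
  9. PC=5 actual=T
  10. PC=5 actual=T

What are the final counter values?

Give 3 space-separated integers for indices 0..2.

Ev 1: PC=2 idx=2 pred=N actual=T -> ctr[2]=1
Ev 2: PC=2 idx=2 pred=N actual=T -> ctr[2]=2
Ev 3: PC=5 idx=2 pred=T actual=T -> ctr[2]=3
Ev 4: PC=5 idx=2 pred=T actual=N -> ctr[2]=2
Ev 5: PC=5 idx=2 pred=T actual=T -> ctr[2]=3
Ev 6: PC=2 idx=2 pred=T actual=N -> ctr[2]=2
Ev 7: PC=5 idx=2 pred=T actual=N -> ctr[2]=1
Ev 8: PC=5 idx=2 pred=N actual=T -> ctr[2]=2
Ev 9: PC=5 idx=2 pred=T actual=T -> ctr[2]=3
Ev 10: PC=5 idx=2 pred=T actual=T -> ctr[2]=3

Answer: 0 0 3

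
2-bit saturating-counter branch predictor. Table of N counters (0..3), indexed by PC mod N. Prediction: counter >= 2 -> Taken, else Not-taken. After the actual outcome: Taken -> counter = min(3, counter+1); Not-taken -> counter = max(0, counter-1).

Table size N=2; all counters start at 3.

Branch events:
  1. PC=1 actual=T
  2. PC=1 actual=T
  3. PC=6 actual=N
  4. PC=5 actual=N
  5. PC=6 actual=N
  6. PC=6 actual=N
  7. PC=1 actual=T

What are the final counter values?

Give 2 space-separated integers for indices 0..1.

Answer: 0 3

Derivation:
Ev 1: PC=1 idx=1 pred=T actual=T -> ctr[1]=3
Ev 2: PC=1 idx=1 pred=T actual=T -> ctr[1]=3
Ev 3: PC=6 idx=0 pred=T actual=N -> ctr[0]=2
Ev 4: PC=5 idx=1 pred=T actual=N -> ctr[1]=2
Ev 5: PC=6 idx=0 pred=T actual=N -> ctr[0]=1
Ev 6: PC=6 idx=0 pred=N actual=N -> ctr[0]=0
Ev 7: PC=1 idx=1 pred=T actual=T -> ctr[1]=3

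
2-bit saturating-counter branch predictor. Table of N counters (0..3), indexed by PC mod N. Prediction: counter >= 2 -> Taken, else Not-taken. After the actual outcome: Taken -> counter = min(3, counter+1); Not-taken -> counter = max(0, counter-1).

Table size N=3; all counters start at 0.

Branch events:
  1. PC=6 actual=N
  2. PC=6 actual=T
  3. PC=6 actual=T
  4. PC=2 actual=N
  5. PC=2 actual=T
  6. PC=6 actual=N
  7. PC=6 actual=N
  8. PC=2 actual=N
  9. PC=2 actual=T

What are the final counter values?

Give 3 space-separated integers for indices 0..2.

Ev 1: PC=6 idx=0 pred=N actual=N -> ctr[0]=0
Ev 2: PC=6 idx=0 pred=N actual=T -> ctr[0]=1
Ev 3: PC=6 idx=0 pred=N actual=T -> ctr[0]=2
Ev 4: PC=2 idx=2 pred=N actual=N -> ctr[2]=0
Ev 5: PC=2 idx=2 pred=N actual=T -> ctr[2]=1
Ev 6: PC=6 idx=0 pred=T actual=N -> ctr[0]=1
Ev 7: PC=6 idx=0 pred=N actual=N -> ctr[0]=0
Ev 8: PC=2 idx=2 pred=N actual=N -> ctr[2]=0
Ev 9: PC=2 idx=2 pred=N actual=T -> ctr[2]=1

Answer: 0 0 1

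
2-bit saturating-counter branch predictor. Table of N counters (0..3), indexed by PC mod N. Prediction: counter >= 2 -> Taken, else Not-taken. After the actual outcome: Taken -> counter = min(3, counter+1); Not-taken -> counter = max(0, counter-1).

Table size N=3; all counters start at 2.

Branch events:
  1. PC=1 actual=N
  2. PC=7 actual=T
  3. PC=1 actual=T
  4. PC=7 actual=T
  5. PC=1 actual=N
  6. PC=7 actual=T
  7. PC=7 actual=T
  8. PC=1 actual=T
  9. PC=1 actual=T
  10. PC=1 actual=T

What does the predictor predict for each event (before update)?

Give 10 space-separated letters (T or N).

Ev 1: PC=1 idx=1 pred=T actual=N -> ctr[1]=1
Ev 2: PC=7 idx=1 pred=N actual=T -> ctr[1]=2
Ev 3: PC=1 idx=1 pred=T actual=T -> ctr[1]=3
Ev 4: PC=7 idx=1 pred=T actual=T -> ctr[1]=3
Ev 5: PC=1 idx=1 pred=T actual=N -> ctr[1]=2
Ev 6: PC=7 idx=1 pred=T actual=T -> ctr[1]=3
Ev 7: PC=7 idx=1 pred=T actual=T -> ctr[1]=3
Ev 8: PC=1 idx=1 pred=T actual=T -> ctr[1]=3
Ev 9: PC=1 idx=1 pred=T actual=T -> ctr[1]=3
Ev 10: PC=1 idx=1 pred=T actual=T -> ctr[1]=3

Answer: T N T T T T T T T T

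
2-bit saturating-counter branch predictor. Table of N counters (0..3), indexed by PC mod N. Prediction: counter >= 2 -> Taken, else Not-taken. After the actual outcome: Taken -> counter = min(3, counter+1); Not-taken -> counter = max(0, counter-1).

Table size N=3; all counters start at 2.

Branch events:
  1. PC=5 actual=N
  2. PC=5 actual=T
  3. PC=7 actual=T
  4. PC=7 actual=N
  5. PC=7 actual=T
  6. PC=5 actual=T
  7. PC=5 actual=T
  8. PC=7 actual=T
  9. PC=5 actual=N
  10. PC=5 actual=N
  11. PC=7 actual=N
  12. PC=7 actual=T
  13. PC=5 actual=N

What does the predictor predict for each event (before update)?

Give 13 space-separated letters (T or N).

Answer: T N T T T T T T T T T T N

Derivation:
Ev 1: PC=5 idx=2 pred=T actual=N -> ctr[2]=1
Ev 2: PC=5 idx=2 pred=N actual=T -> ctr[2]=2
Ev 3: PC=7 idx=1 pred=T actual=T -> ctr[1]=3
Ev 4: PC=7 idx=1 pred=T actual=N -> ctr[1]=2
Ev 5: PC=7 idx=1 pred=T actual=T -> ctr[1]=3
Ev 6: PC=5 idx=2 pred=T actual=T -> ctr[2]=3
Ev 7: PC=5 idx=2 pred=T actual=T -> ctr[2]=3
Ev 8: PC=7 idx=1 pred=T actual=T -> ctr[1]=3
Ev 9: PC=5 idx=2 pred=T actual=N -> ctr[2]=2
Ev 10: PC=5 idx=2 pred=T actual=N -> ctr[2]=1
Ev 11: PC=7 idx=1 pred=T actual=N -> ctr[1]=2
Ev 12: PC=7 idx=1 pred=T actual=T -> ctr[1]=3
Ev 13: PC=5 idx=2 pred=N actual=N -> ctr[2]=0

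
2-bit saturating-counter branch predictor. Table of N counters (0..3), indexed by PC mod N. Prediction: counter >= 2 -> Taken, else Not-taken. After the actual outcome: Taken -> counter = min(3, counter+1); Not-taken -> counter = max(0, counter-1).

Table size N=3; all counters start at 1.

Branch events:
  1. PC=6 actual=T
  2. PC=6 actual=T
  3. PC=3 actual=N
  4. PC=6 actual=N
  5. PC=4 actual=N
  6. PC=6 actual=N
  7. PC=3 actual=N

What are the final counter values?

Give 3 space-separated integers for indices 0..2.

Ev 1: PC=6 idx=0 pred=N actual=T -> ctr[0]=2
Ev 2: PC=6 idx=0 pred=T actual=T -> ctr[0]=3
Ev 3: PC=3 idx=0 pred=T actual=N -> ctr[0]=2
Ev 4: PC=6 idx=0 pred=T actual=N -> ctr[0]=1
Ev 5: PC=4 idx=1 pred=N actual=N -> ctr[1]=0
Ev 6: PC=6 idx=0 pred=N actual=N -> ctr[0]=0
Ev 7: PC=3 idx=0 pred=N actual=N -> ctr[0]=0

Answer: 0 0 1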